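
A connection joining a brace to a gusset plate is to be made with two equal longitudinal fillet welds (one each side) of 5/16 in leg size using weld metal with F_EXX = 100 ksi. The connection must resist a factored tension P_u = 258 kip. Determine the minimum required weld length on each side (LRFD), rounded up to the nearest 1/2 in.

L = 13 in on each side

Throat t_e = 0.707 × 0.3125 = 0.2209 in.
φr_n = 0.75 × 0.6 × 100 × 0.2209 = 9.942 kip/in.
L_req = P_u / φr_n = 258 / 9.942 = 25.95 in total.
Per side: 25.95 / 2 = 12.98 in.
Round up → use L = 13 in on each side.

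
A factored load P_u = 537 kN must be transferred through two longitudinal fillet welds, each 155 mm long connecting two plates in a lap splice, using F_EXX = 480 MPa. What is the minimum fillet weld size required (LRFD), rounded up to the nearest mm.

Total weld length L = 310 mm.
Required throat t_e = P_u / (φ × 0.6 F_EXX × L) = 537 / (0.75 × 0.6 × 480 × 310 × 10⁻³) = 8.02 mm.
Required leg w = t_e / 0.707 = 11.34 mm → use 12 mm.

w = 12 mm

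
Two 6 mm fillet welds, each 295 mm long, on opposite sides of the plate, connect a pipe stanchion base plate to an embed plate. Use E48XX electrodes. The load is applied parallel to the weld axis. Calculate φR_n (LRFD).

φR_n ≈ 541 kN

E48XX → F_EXX = 480 MPa.
Effective throat t_e = 0.707 × 6 = 4.242 mm.
Total length L = 590 mm; A_we = 4.242 × 590 = 2503 mm².
F_nw = 0.6 F_EXX = 0.6 × 480 = 288 MPa.
φR_n = 0.75 × 288 × 2503 × 10⁻³ = 540.6 kN.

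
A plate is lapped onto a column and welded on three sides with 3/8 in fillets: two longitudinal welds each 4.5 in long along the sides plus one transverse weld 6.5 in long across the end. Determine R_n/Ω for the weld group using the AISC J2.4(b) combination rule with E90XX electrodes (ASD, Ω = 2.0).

R_n/Ω ≈ 125 kips

E90XX → F_EXX = 90 ksi.
t_e = 0.707 × 0.375 = 0.2651 in.
R_nwl = 0.6 × 90 × 0.2651 × 9 = 128.9 kips (longitudinal, 2 welds).
R_nwt = 0.6 × 90 × 0.2651 × 6.5 = 93.06 kips (transverse, base value).
(i) R_nwl + R_nwt = 221.9 kips; (ii) 0.85 R_nwl + 1.5 R_nwt = 249.1 kips.
R_n = max = 249.1 kips [governs: (ii)]; R_n/Ω = 124.6 kips.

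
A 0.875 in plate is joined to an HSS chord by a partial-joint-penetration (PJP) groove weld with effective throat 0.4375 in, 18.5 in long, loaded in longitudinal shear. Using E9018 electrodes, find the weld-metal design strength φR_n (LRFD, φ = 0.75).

E90XX → F_EXX = 90 ksi.
Effective throat (given) t_e = 0.4375 in.
A_we = 0.4375 × 18.5 = 8.094 in².
F_nw = 0.6 F_EXX = 54 ksi.
φR_n = 0.75 × 54 × 8.094 = 327.8 kips.

φR_n ≈ 328 kips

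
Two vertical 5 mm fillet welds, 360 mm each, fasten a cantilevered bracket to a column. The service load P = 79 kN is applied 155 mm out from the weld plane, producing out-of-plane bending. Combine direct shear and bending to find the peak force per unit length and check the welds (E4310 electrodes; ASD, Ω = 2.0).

f_max ≈ 304 N/mm; adequate

E43XX → F_EXX = 430 MPa.
L_w = 2 × 360 = 720 mm; section modulus (unit throat) S = 2 × L²/6 = 43200 mm².
Direct shear f_v = P/L_w = 79×10³/720 = 109.7 N/mm.
Moment M = P × e = 79×10³ × 155 = 12245000 N·mm; bending f_b = M/S = 283.4 N/mm.
f_max = √(f_v² + f_b²) = √(109.7² + 283.4²) = 303.9 N/mm.
r_n/Ω = (1/2.0) × 0.6 × 430 × (0.707 × 5) = 456 N/mm → adequate.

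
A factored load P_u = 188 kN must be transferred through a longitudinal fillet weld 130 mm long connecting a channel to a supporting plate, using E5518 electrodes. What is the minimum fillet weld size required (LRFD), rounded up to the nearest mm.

E55XX → F_EXX = 550 MPa.
Total weld length L = 130 mm.
Required throat t_e = P_u / (φ × 0.6 F_EXX × L) = 188 / (0.75 × 0.6 × 550 × 130 × 10⁻³) = 5.843 mm.
Required leg w = t_e / 0.707 = 8.265 mm → use 9 mm.

w = 9 mm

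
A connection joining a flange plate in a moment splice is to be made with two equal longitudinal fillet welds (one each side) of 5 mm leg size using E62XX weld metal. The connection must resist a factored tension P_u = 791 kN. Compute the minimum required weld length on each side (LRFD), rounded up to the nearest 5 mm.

E62XX → F_EXX = 620 MPa.
Throat t_e = 0.707 × 5 = 3.535 mm.
φr_n = 0.75 × 0.6 × 620 × 3.535 × 10⁻³ = 0.9863 kN/mm.
L_req = P_u / φr_n = 791 / 0.9863 = 802 mm total.
Per side: 802 / 2 = 401 mm.
Round up → use L = 405 mm on each side.

L = 405 mm on each side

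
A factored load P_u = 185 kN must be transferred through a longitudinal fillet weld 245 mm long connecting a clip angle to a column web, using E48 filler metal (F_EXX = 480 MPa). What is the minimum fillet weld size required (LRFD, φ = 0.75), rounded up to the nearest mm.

w = 5 mm

Total weld length L = 245 mm.
Required throat t_e = P_u / (φ × 0.6 F_EXX × L) = 185 / (0.75 × 0.6 × 480 × 245 × 10⁻³) = 3.496 mm.
Required leg w = t_e / 0.707 = 4.945 mm → use 5 mm.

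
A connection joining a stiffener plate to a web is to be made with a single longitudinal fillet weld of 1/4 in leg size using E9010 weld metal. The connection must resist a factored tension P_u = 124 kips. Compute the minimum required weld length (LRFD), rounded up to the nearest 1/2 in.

E90XX → F_EXX = 90 ksi.
Throat t_e = 0.707 × 0.25 = 0.1767 in.
φr_n = 0.75 × 0.6 × 90 × 0.1767 = 7.158 kips/in.
L_req = P_u / φr_n = 124 / 7.158 = 17.32 in total.
Round up → use L = 17.5 in.

L = 17.5 in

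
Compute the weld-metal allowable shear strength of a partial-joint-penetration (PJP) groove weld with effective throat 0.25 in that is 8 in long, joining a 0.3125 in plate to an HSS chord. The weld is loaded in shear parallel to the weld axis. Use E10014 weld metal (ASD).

E100XX → F_EXX = 100 ksi.
Effective throat (given) t_e = 0.25 in.
A_we = 0.25 × 8 = 2 in².
F_nw = 0.6 F_EXX = 60 ksi.
R_n/Ω = (60 × 2) / 2.0 = 60 kip.

R_n/Ω ≈ 60 kip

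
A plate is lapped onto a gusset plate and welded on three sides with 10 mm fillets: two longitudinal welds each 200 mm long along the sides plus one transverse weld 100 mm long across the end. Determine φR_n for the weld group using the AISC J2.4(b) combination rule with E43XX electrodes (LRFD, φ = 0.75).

E43XX → F_EXX = 430 MPa.
t_e = 0.707 × 10 = 7.07 mm.
R_nwl = 0.6 × 430 × 7.07 × 400 × 10⁻³ = 729.6 kN (longitudinal, 2 welds).
R_nwt = 0.6 × 430 × 7.07 × 100 × 10⁻³ = 182.4 kN (transverse, base value).
(i) R_nwl + R_nwt = 912 kN; (ii) 0.85 R_nwl + 1.5 R_nwt = 893.8 kN.
R_n = max = 912 kN [governs: (i)]; φR_n = 684 kN.

φR_n ≈ 684 kN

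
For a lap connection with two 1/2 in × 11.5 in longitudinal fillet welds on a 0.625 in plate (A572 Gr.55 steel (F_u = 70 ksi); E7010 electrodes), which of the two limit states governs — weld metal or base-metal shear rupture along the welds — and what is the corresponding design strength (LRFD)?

φR_n ≈ 256 kip (weld metal governs)

E70XX → F_EXX = 70 ksi.
t_e = 0.707 × 0.5 = 0.3535 in; L = 23 in.
Weld metal: φR_n = 0.75 × 0.6 × 70 × 0.3535 × 23 = 256.1 kip.
Base metal (shear rupture): φR_n = 0.75 × 0.6 × 70 × 0.625 × 23 = 452.8 kip.
Governing: weld metal.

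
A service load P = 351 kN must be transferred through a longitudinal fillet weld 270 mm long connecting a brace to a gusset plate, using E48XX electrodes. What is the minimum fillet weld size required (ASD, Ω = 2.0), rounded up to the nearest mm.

w = 13 mm

E48XX → F_EXX = 480 MPa.
Total weld length L = 270 mm.
Required throat t_e = P × Ω / (0.6 F_EXX × L) = 351 × 2.0 / (0.6 × 480 × 270 × 10⁻³) = 9.028 mm.
Required leg w = t_e / 0.707 = 12.77 mm → use 13 mm.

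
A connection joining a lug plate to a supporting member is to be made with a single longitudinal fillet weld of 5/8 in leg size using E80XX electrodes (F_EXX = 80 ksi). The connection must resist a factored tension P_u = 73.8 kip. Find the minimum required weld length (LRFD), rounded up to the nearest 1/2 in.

L = 5 in

Throat t_e = 0.707 × 0.625 = 0.4419 in.
φr_n = 0.75 × 0.6 × 80 × 0.4419 = 15.91 kip/in.
L_req = P_u / φr_n = 73.8 / 15.91 = 4.639 in total.
Round up → use L = 5 in.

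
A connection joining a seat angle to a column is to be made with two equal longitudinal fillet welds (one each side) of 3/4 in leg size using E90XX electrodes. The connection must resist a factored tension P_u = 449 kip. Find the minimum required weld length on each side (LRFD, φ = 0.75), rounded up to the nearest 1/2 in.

L = 10.5 in on each side

E90XX → F_EXX = 90 ksi.
Throat t_e = 0.707 × 0.75 = 0.5302 in.
φr_n = 0.75 × 0.6 × 90 × 0.5302 = 21.48 kip/in.
L_req = P_u / φr_n = 449 / 21.48 = 20.91 in total.
Per side: 20.91 / 2 = 10.45 in.
Round up → use L = 10.5 in on each side.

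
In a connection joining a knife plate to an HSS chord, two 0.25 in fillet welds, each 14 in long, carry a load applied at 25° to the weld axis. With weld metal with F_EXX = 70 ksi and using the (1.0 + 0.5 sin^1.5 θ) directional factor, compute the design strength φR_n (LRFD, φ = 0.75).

t_e = 0.707 × 0.25 = 0.1767 in; A_we = 0.1767 × 28 = 4.949 in².
Directional factor: 1.0 + 0.5 sin^1.5(25°) = 1.137.
F_nw = 0.6 × 70 × 1.137 = 47.77 ksi.
φR_n = 0.75 × 47.77 × 4.949 = 177.3 kip.

φR_n ≈ 177 kip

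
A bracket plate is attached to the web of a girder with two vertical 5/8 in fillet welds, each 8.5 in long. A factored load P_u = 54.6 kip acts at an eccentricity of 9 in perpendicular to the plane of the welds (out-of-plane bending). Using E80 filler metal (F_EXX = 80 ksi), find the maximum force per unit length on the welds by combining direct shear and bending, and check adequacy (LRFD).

f_max ≈ 20.7 kip/in; NOT adequate

L_w = 2 × 8.5 = 17 in; section modulus (unit throat) S = 2 × L²/6 = 24.08 in².
Direct shear f_v = P/L_w = 54.6/17 = 3.212 kip/in.
Moment M = P × e = 54.6 × 9 = 491.4 kip·in; bending f_b = M/S = 20.4 kip/in.
f_max = √(f_v² + f_b²) = √(3.212² + 20.4²) = 20.66 kip/in.
φr_n = 0.75 × 0.6 × 80 × (0.707 × 0.625) = 15.91 kip/in → NOT adequate.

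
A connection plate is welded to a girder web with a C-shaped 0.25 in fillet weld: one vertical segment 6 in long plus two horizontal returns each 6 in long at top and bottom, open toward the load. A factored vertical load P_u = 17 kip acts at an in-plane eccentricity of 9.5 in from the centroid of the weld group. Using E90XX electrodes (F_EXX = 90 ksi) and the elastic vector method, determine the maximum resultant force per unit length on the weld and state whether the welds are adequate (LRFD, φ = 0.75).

Total weld length L_w = 18 in. Treat welds as unit-width lines.
Centroid: x̄ = 2×6×3 / 18 = 2 in from the vertical weld.
Polar moment about centroid: J = I_x + I_y = [6³/12 + 2×6×3²] + [6×2² + 2(6³/12 + 6×1²)] = 198 in³.
Direct shear f_v = P/L_w = 17 / 18 = 0.9444 kip/in (vertical).
Torsion M = P·e = 17 × 9.5 = 161.5 kip·in.
Critical point at (x, y) = (4, 3) from centroid. f_tx = M·y/J = 2.447 kip/in; f_ty = M·x/J = 3.263 kip/in.
Resultant f_max = √[f_tx² + (f_v + f_ty)²] = √[2.447² + (0.9444 + 3.263)²] = 4.867 kip/in.
Capacity per unit length: φr_n = 0.75 × 0.6 × 90 × (0.707 × 0.25) = 7.158 kip/in.
4.867 ≤ 7.158 → adequate.

f_max ≈ 4.87 kip/in; adequate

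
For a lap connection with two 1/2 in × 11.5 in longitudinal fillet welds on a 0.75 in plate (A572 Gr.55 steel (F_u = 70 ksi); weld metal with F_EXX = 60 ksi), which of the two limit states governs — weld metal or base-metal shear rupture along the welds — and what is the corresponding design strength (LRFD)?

t_e = 0.707 × 0.5 = 0.3535 in; L = 23 in.
Weld metal: φR_n = 0.75 × 0.6 × 60 × 0.3535 × 23 = 219.5 kips.
Base metal (shear rupture): φR_n = 0.75 × 0.6 × 70 × 0.75 × 23 = 543.4 kips.
Governing: weld metal.

φR_n ≈ 220 kips (weld metal governs)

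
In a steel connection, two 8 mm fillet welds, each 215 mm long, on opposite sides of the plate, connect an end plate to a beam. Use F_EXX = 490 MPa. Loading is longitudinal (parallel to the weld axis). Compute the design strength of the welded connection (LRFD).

Effective throat t_e = 0.707 × 8 = 5.656 mm.
Total length L = 430 mm; A_we = 5.656 × 430 = 2432 mm².
F_nw = 0.6 F_EXX = 0.6 × 490 = 294 MPa.
φR_n = 0.75 × 294 × 2432 × 10⁻³ = 536.3 kN.

φR_n ≈ 536 kN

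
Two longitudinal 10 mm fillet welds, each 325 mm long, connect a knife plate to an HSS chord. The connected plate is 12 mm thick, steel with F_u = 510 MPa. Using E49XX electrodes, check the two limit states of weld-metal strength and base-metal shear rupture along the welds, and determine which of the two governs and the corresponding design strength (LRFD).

φR_n ≈ 1010 kN (weld metal governs)

E49XX → F_EXX = 490 MPa.
t_e = 0.707 × 10 = 7.07 mm; L = 650 mm.
Weld metal: φR_n = 0.75 × 0.6 × 490 × 7.07 × 650 × 10⁻³ = 1013 kN.
Base metal (shear rupture): φR_n = 0.75 × 0.6 × 510 × 12 × 650 × 10⁻³ = 1790 kN.
Governing: weld metal.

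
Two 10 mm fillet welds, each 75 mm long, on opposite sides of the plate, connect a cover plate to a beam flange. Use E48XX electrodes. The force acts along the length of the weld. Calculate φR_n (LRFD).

φR_n ≈ 229 kN

E48XX → F_EXX = 480 MPa.
Effective throat t_e = 0.707 × 10 = 7.07 mm.
Total length L = 150 mm; A_we = 7.07 × 150 = 1060 mm².
F_nw = 0.6 F_EXX = 0.6 × 480 = 288 MPa.
φR_n = 0.75 × 288 × 1060 × 10⁻³ = 229.1 kN.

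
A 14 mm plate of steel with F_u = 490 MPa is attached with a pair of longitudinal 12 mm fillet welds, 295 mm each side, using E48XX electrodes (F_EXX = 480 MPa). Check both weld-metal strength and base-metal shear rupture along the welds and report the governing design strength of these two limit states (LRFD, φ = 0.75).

t_e = 0.707 × 12 = 8.484 mm; L = 590 mm.
Weld metal: φR_n = 0.75 × 0.6 × 480 × 8.484 × 590 × 10⁻³ = 1081 kN.
Base metal (shear rupture): φR_n = 0.75 × 0.6 × 490 × 14 × 590 × 10⁻³ = 1821 kN.
Governing: weld metal.

φR_n ≈ 1080 kN (weld metal governs)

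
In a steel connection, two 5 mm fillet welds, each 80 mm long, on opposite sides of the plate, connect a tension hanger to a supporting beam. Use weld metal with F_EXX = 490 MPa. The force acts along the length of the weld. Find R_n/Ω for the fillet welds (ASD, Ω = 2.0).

Effective throat t_e = 0.707 × 5 = 3.535 mm.
Total length L = 160 mm; A_we = 3.535 × 160 = 565.6 mm².
F_nw = 0.6 F_EXX = 0.6 × 490 = 294 MPa.
R_n = 294 × 565.6 × 10⁻³ = 166.3 kN; R_n/Ω = 166.3/2.0 = 83.14 kN.

R_n/Ω ≈ 83.1 kN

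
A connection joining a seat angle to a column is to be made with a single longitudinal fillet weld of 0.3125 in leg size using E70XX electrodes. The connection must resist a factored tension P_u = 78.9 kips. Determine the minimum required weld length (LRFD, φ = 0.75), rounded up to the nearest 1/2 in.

L = 11.5 in

E70XX → F_EXX = 70 ksi.
Throat t_e = 0.707 × 0.3125 = 0.2209 in.
φr_n = 0.75 × 0.6 × 70 × 0.2209 = 6.96 kips/in.
L_req = P_u / φr_n = 78.9 / 6.96 = 11.34 in total.
Round up → use L = 11.5 in.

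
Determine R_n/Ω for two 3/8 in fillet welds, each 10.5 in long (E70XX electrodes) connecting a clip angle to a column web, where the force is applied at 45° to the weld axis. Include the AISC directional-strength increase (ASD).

E70XX → F_EXX = 70 ksi.
t_e = 0.707 × 0.375 = 0.2651 in; A_we = 0.2651 × 21 = 5.568 in².
Directional factor: 1.0 + 0.5 sin^1.5(45°) = 1.297.
F_nw = 0.6 × 70 × 1.297 = 54.49 ksi.
R_n/Ω = (54.49 × 5.568) / 2.0 = 151.7 kip.

R_n/Ω ≈ 152 kip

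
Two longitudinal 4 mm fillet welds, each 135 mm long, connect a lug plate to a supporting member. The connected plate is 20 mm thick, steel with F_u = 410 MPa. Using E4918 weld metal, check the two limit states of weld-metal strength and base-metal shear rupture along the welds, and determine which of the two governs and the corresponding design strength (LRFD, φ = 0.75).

E49XX → F_EXX = 490 MPa.
t_e = 0.707 × 4 = 2.828 mm; L = 270 mm.
Weld metal: φR_n = 0.75 × 0.6 × 490 × 2.828 × 270 × 10⁻³ = 168.4 kN.
Base metal (shear rupture): φR_n = 0.75 × 0.6 × 410 × 20 × 270 × 10⁻³ = 996.3 kN.
Governing: weld metal.

φR_n ≈ 168 kN (weld metal governs)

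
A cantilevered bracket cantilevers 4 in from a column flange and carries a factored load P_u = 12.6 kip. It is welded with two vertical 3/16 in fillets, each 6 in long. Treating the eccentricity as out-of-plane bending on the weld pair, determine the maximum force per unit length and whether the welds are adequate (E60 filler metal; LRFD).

f_max ≈ 4.33 kip/in; NOT adequate

E60XX → F_EXX = 60 ksi.
L_w = 2 × 6 = 12 in; section modulus (unit throat) S = 2 × L²/6 = 12 in².
Direct shear f_v = P/L_w = 12.6/12 = 1.05 kip/in.
Moment M = P × e = 12.6 × 4 = 50.4 kip·in; bending f_b = M/S = 4.2 kip/in.
f_max = √(f_v² + f_b²) = √(1.05² + 4.2²) = 4.329 kip/in.
φr_n = 0.75 × 0.6 × 60 × (0.707 × 0.1875) = 3.579 kip/in → NOT adequate.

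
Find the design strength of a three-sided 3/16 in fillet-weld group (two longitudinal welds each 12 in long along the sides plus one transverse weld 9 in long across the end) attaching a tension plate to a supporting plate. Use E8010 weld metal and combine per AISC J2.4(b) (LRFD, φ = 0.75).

φR_n ≈ 162 kips

E80XX → F_EXX = 80 ksi.
t_e = 0.707 × 0.1875 = 0.1326 in.
R_nwl = 0.6 × 80 × 0.1326 × 24 = 152.7 kips (longitudinal, 2 welds).
R_nwt = 0.6 × 80 × 0.1326 × 9 = 57.27 kips (transverse, base value).
(i) R_nwl + R_nwt = 210 kips; (ii) 0.85 R_nwl + 1.5 R_nwt = 215.7 kips.
R_n = max = 215.7 kips [governs: (ii)]; φR_n = 161.8 kips.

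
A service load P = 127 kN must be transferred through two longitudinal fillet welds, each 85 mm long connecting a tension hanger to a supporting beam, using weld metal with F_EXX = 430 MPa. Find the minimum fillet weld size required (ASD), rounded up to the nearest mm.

Total weld length L = 170 mm.
Required throat t_e = P × Ω / (0.6 F_EXX × L) = 127 × 2.0 / (0.6 × 430 × 170 × 10⁻³) = 5.791 mm.
Required leg w = t_e / 0.707 = 8.191 mm → use 9 mm.

w = 9 mm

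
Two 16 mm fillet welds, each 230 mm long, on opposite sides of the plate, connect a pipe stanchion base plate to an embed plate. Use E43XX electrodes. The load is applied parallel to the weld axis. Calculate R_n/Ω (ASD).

R_n/Ω ≈ 671 kN

E43XX → F_EXX = 430 MPa.
Effective throat t_e = 0.707 × 16 = 11.31 mm.
Total length L = 460 mm; A_we = 11.31 × 460 = 5204 mm².
F_nw = 0.6 F_EXX = 0.6 × 430 = 258 MPa.
R_n = 258 × 5204 × 10⁻³ = 1343 kN; R_n/Ω = 1343/2.0 = 671.3 kN.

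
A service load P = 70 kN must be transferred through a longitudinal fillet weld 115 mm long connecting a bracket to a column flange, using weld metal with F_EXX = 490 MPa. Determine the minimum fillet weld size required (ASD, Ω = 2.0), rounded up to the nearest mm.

w = 6 mm

Total weld length L = 115 mm.
Required throat t_e = P × Ω / (0.6 F_EXX × L) = 70 × 2.0 / (0.6 × 490 × 115 × 10⁻³) = 4.141 mm.
Required leg w = t_e / 0.707 = 5.857 mm → use 6 mm.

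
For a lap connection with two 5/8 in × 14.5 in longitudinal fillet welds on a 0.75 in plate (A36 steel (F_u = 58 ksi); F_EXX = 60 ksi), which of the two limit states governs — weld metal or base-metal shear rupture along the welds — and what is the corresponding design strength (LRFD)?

φR_n ≈ 346 kip (weld metal governs)

t_e = 0.707 × 0.625 = 0.4419 in; L = 29 in.
Weld metal: φR_n = 0.75 × 0.6 × 60 × 0.4419 × 29 = 346 kip.
Base metal (shear rupture): φR_n = 0.75 × 0.6 × 58 × 0.75 × 29 = 567.7 kip.
Governing: weld metal.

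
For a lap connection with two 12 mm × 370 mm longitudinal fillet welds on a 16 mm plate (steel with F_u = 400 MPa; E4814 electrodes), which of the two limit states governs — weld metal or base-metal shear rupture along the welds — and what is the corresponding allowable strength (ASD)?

R_n/Ω ≈ 904 kN (weld metal governs)

E48XX → F_EXX = 480 MPa.
t_e = 0.707 × 12 = 8.484 mm; L = 740 mm.
Weld metal: R_n/Ω = (1/2.0) × 0.6 × 480 × 8.484 × 740 × 10⁻³ = 904.1 kN.
Base metal (shear rupture): R_n/Ω = (1/2.0) × 0.6 × 400 × 16 × 740 × 10⁻³ = 1421 kN.
Governing: weld metal.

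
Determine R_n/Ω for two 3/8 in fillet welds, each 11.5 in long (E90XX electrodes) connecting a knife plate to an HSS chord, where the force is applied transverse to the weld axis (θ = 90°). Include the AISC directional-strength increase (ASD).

R_n/Ω ≈ 247 kips

E90XX → F_EXX = 90 ksi.
t_e = 0.707 × 0.375 = 0.2651 in; A_we = 0.2651 × 23 = 6.098 in².
Directional factor: 1.0 + 0.5 sin^1.5(90°) = 1.5.
F_nw = 0.6 × 90 × 1.5 = 81 ksi.
R_n/Ω = (81 × 6.098) / 2.0 = 247 kips.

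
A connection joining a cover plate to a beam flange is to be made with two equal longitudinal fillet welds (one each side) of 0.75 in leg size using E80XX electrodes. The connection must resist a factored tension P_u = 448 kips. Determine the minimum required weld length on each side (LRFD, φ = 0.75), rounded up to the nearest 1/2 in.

L = 12 in on each side

E80XX → F_EXX = 80 ksi.
Throat t_e = 0.707 × 0.75 = 0.5302 in.
φr_n = 0.75 × 0.6 × 80 × 0.5302 = 19.09 kips/in.
L_req = P_u / φr_n = 448 / 19.09 = 23.47 in total.
Per side: 23.47 / 2 = 11.73 in.
Round up → use L = 12 in on each side.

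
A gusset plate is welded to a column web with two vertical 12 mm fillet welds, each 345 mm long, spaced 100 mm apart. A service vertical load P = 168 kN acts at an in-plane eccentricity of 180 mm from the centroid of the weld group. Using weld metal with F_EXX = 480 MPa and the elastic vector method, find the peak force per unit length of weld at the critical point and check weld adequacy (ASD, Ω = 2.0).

Total weld length L_w = 690 mm. Treat welds as unit-width lines.
Polar moment about centroid: J = 2[d³/12 + d(b/2)²] = 2[345³/12 + 345×50²] = 8569000 mm³.
Direct shear f_v = P/L_w = 168×10³ / 690 = 243.5 N/mm (vertical).
Torsion M = P·e = 168×10³ × 180 = 30240000 N·mm.
Critical point at (x, y) = (50, 172.5) from centroid. f_tx = M·y/J = 608.8 N/mm; f_ty = M·x/J = 176.5 N/mm.
Resultant f_max = √[f_tx² + (f_v + f_ty)²] = √[608.8² + (243.5 + 176.5)²] = 739.5 N/mm.
Capacity per unit length: r_n/Ω = (1/2.0) × 0.6 × 480 × (0.707 × 12) = 1222 N/mm.
739.5 ≤ 1222 → adequate.

f_max ≈ 740 N/mm; adequate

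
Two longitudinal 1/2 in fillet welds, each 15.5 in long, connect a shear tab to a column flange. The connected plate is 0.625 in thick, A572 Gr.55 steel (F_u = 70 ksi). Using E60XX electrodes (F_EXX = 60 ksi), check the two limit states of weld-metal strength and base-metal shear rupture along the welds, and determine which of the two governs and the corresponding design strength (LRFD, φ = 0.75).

φR_n ≈ 296 kip (weld metal governs)

t_e = 0.707 × 0.5 = 0.3535 in; L = 31 in.
Weld metal: φR_n = 0.75 × 0.6 × 60 × 0.3535 × 31 = 295.9 kip.
Base metal (shear rupture): φR_n = 0.75 × 0.6 × 70 × 0.625 × 31 = 610.3 kip.
Governing: weld metal.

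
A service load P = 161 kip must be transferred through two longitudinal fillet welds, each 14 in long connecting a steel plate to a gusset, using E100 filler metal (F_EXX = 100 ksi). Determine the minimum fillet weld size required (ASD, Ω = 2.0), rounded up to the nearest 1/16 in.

Total weld length L = 28 in.
Required throat t_e = P × Ω / (0.6 F_EXX × L) = 161 × 2.0 / (0.6 × 100 × 28) = 0.1917 in.
Required leg w = t_e / 0.707 = 0.2711 in → use 5/16 in.

w = 5/16 in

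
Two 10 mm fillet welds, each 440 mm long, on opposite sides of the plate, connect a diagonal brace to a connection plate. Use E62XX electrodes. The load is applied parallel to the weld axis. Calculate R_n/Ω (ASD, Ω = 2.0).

E62XX → F_EXX = 620 MPa.
Effective throat t_e = 0.707 × 10 = 7.07 mm.
Total length L = 880 mm; A_we = 7.07 × 880 = 6222 mm².
F_nw = 0.6 F_EXX = 0.6 × 620 = 372 MPa.
R_n = 372 × 6222 × 10⁻³ = 2314 kN; R_n/Ω = 2314/2.0 = 1157 kN.

R_n/Ω ≈ 1160 kN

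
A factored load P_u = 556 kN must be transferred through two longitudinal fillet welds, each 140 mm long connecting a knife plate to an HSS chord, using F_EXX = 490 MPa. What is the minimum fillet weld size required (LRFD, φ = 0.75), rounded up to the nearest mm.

Total weld length L = 280 mm.
Required throat t_e = P_u / (φ × 0.6 F_EXX × L) = 556 / (0.75 × 0.6 × 490 × 280 × 10⁻³) = 9.006 mm.
Required leg w = t_e / 0.707 = 12.74 mm → use 13 mm.

w = 13 mm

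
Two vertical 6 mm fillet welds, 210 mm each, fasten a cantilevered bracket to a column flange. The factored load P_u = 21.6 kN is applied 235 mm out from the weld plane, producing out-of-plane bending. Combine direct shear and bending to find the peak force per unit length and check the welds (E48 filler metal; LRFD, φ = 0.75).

f_max ≈ 349 N/mm; adequate

E48XX → F_EXX = 480 MPa.
L_w = 2 × 210 = 420 mm; section modulus (unit throat) S = 2 × L²/6 = 14700 mm².
Direct shear f_v = P/L_w = 21.6×10³/420 = 51.43 N/mm.
Moment M = P × e = 21.6×10³ × 235 = 5076000 N·mm; bending f_b = M/S = 345.3 N/mm.
f_max = √(f_v² + f_b²) = √(51.43² + 345.3²) = 349.1 N/mm.
φr_n = 0.75 × 0.6 × 480 × (0.707 × 6) = 916.3 N/mm → adequate.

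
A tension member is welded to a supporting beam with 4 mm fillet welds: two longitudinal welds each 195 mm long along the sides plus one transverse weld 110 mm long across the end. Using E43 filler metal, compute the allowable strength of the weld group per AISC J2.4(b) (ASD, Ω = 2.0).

R_n/Ω ≈ 182 kN

E43XX → F_EXX = 430 MPa.
t_e = 0.707 × 4 = 2.828 mm.
R_nwl = 0.6 × 430 × 2.828 × 390 × 10⁻³ = 284.6 kN (longitudinal, 2 welds).
R_nwt = 0.6 × 430 × 2.828 × 110 × 10⁻³ = 80.26 kN (transverse, base value).
(i) R_nwl + R_nwt = 364.8 kN; (ii) 0.85 R_nwl + 1.5 R_nwt = 362.3 kN.
R_n = max = 364.8 kN [governs: (i)]; R_n/Ω = 182.4 kN.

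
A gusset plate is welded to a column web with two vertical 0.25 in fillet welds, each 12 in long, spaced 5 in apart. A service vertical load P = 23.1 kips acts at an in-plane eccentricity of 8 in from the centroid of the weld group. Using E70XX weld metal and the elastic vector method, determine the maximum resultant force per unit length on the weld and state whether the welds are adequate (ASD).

f_max ≈ 3.24 kip/in; adequate

E70XX → F_EXX = 70 ksi.
Total weld length L_w = 24 in. Treat welds as unit-width lines.
Polar moment about centroid: J = 2[d³/12 + d(b/2)²] = 2[12³/12 + 12×2.5²] = 438 in³.
Direct shear f_v = P/L_w = 23.1 / 24 = 0.9625 kip/in (vertical).
Torsion M = P·e = 23.1 × 8 = 184.8 kip·in.
Critical point at (x, y) = (2.5, 6) from centroid. f_tx = M·y/J = 2.532 kip/in; f_ty = M·x/J = 1.055 kip/in.
Resultant f_max = √[f_tx² + (f_v + f_ty)²] = √[2.532² + (0.9625 + 1.055)²] = 3.237 kip/in.
Capacity per unit length: r_n/Ω = (1/2.0) × 0.6 × 70 × (0.707 × 0.25) = 3.712 kip/in.
3.237 ≤ 3.712 → adequate.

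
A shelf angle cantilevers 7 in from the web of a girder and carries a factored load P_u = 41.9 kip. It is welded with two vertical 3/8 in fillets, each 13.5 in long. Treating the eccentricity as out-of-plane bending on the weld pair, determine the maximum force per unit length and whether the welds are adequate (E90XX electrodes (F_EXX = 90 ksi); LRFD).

L_w = 2 × 13.5 = 27 in; section modulus (unit throat) S = 2 × L²/6 = 60.75 in².
Direct shear f_v = P/L_w = 41.9/27 = 1.552 kip/in.
Moment M = P × e = 41.9 × 7 = 293.3 kip·in; bending f_b = M/S = 4.828 kip/in.
f_max = √(f_v² + f_b²) = √(1.552² + 4.828²) = 5.071 kip/in.
φr_n = 0.75 × 0.6 × 90 × (0.707 × 0.375) = 10.74 kip/in → adequate.

f_max ≈ 5.07 kip/in; adequate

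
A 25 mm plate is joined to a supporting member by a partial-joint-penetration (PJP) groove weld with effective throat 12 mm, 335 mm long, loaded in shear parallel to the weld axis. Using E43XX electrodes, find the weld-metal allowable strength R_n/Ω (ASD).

R_n/Ω ≈ 519 kN

E43XX → F_EXX = 430 MPa.
Effective throat (given) t_e = 12 mm.
A_we = 12 × 335 = 4020 mm².
F_nw = 0.6 F_EXX = 258 MPa.
R_n/Ω = (258 × 4020) / 2.0 × 10⁻³ = 518.6 kN.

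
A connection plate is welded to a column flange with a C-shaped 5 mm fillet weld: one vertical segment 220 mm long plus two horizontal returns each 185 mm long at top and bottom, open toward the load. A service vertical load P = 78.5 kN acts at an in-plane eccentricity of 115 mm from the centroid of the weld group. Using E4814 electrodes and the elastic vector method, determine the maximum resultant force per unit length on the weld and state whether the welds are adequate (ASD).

f_max ≈ 313 N/mm; adequate

E48XX → F_EXX = 480 MPa.
Total weld length L_w = 590 mm. Treat welds as unit-width lines.
Centroid: x̄ = 2×185×92.5 / 590 = 58.01 mm from the vertical weld.
Polar moment about centroid: J = I_x + I_y = [220³/12 + 2×185×110²] + [220×58.01² + 2(185³/12 + 185×34.49²)] = 7600000 mm³.
Direct shear f_v = P/L_w = 78.5×10³ / 590 = 133.1 N/mm (vertical).
Torsion M = P·e = 78.5×10³ × 115 = 9027500 N·mm.
Critical point at (x, y) = (127, 110) from centroid. f_tx = M·y/J = 130.7 N/mm; f_ty = M·x/J = 150.8 N/mm.
Resultant f_max = √[f_tx² + (f_v + f_ty)²] = √[130.7² + (133.1 + 150.8)²] = 312.5 N/mm.
Capacity per unit length: r_n/Ω = (1/2.0) × 0.6 × 480 × (0.707 × 5) = 509 N/mm.
312.5 ≤ 509 → adequate.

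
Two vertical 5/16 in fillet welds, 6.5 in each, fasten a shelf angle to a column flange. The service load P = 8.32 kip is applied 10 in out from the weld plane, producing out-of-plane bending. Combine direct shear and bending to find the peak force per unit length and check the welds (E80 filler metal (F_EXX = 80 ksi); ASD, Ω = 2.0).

f_max ≈ 5.94 kip/in; NOT adequate

L_w = 2 × 6.5 = 13 in; section modulus (unit throat) S = 2 × L²/6 = 14.08 in².
Direct shear f_v = P/L_w = 8.32/13 = 0.64 kip/in.
Moment M = P × e = 8.32 × 10 = 83.2 kip·in; bending f_b = M/S = 5.908 kip/in.
f_max = √(f_v² + f_b²) = √(0.64² + 5.908²) = 5.942 kip/in.
r_n/Ω = (1/2.0) × 0.6 × 80 × (0.707 × 0.3125) = 5.302 kip/in → NOT adequate.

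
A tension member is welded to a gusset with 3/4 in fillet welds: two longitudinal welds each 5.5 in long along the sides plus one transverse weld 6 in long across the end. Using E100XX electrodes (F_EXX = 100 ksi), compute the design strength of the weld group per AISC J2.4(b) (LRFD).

φR_n ≈ 438 kip

t_e = 0.707 × 0.75 = 0.5302 in.
R_nwl = 0.6 × 100 × 0.5302 × 11 = 350 kip (longitudinal, 2 welds).
R_nwt = 0.6 × 100 × 0.5302 × 6 = 190.9 kip (transverse, base value).
(i) R_nwl + R_nwt = 540.9 kip; (ii) 0.85 R_nwl + 1.5 R_nwt = 583.8 kip.
R_n = max = 583.8 kip [governs: (ii)]; φR_n = 437.9 kip.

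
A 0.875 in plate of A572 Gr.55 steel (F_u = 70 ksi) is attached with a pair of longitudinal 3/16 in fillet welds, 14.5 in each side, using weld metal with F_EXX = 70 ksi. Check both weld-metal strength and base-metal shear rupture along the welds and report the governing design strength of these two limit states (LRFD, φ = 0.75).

t_e = 0.707 × 0.1875 = 0.1326 in; L = 29 in.
Weld metal: φR_n = 0.75 × 0.6 × 70 × 0.1326 × 29 = 121.1 kips.
Base metal (shear rupture): φR_n = 0.75 × 0.6 × 70 × 0.875 × 29 = 799.3 kips.
Governing: weld metal.

φR_n ≈ 121 kips (weld metal governs)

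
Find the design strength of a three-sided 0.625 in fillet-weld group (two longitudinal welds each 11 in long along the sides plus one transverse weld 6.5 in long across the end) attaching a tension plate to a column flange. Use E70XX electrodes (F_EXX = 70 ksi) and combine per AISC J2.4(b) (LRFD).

t_e = 0.707 × 0.625 = 0.4419 in.
R_nwl = 0.6 × 70 × 0.4419 × 22 = 408.3 kip (longitudinal, 2 welds).
R_nwt = 0.6 × 70 × 0.4419 × 6.5 = 120.6 kip (transverse, base value).
(i) R_nwl + R_nwt = 528.9 kip; (ii) 0.85 R_nwl + 1.5 R_nwt = 528 kip.
R_n = max = 528.9 kip [governs: (i)]; φR_n = 396.7 kip.

φR_n ≈ 397 kip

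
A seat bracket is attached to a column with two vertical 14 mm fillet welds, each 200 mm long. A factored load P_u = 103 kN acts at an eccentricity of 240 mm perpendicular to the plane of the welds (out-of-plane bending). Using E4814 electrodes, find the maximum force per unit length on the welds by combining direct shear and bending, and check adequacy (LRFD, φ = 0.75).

E48XX → F_EXX = 480 MPa.
L_w = 2 × 200 = 400 mm; section modulus (unit throat) S = 2 × L²/6 = 13330 mm².
Direct shear f_v = P/L_w = 103×10³/400 = 257.5 N/mm.
Moment M = P × e = 103×10³ × 240 = 24720000 N·mm; bending f_b = M/S = 1854 N/mm.
f_max = √(f_v² + f_b²) = √(257.5² + 1854²) = 1872 N/mm.
φr_n = 0.75 × 0.6 × 480 × (0.707 × 14) = 2138 N/mm → adequate.

f_max ≈ 1870 N/mm; adequate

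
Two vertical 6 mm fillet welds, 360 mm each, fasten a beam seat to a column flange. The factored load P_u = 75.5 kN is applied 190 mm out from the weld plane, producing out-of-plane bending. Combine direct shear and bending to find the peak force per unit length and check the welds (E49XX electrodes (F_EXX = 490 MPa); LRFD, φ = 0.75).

L_w = 2 × 360 = 720 mm; section modulus (unit throat) S = 2 × L²/6 = 43200 mm².
Direct shear f_v = P/L_w = 75.5×10³/720 = 104.9 N/mm.
Moment M = P × e = 75.5×10³ × 190 = 14345000 N·mm; bending f_b = M/S = 332.1 N/mm.
f_max = √(f_v² + f_b²) = √(104.9² + 332.1²) = 348.2 N/mm.
φr_n = 0.75 × 0.6 × 490 × (0.707 × 6) = 935.4 N/mm → adequate.

f_max ≈ 348 N/mm; adequate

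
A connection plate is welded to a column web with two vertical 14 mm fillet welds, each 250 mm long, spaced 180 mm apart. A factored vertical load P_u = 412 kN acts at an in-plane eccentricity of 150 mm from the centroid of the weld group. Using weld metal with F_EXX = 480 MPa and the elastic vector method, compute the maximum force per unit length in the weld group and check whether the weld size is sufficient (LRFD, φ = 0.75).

f_max ≈ 2030 N/mm; adequate

Total weld length L_w = 500 mm. Treat welds as unit-width lines.
Polar moment about centroid: J = 2[d³/12 + d(b/2)²] = 2[250³/12 + 250×90²] = 6654000 mm³.
Direct shear f_v = P/L_w = 412×10³ / 500 = 824 N/mm (vertical).
Torsion M = P·e = 412×10³ × 150 = 61800000 N·mm.
Critical point at (x, y) = (90, 125) from centroid. f_tx = M·y/J = 1161 N/mm; f_ty = M·x/J = 835.9 N/mm.
Resultant f_max = √[f_tx² + (f_v + f_ty)²] = √[1161² + (824 + 835.9)²] = 2026 N/mm.
Capacity per unit length: φr_n = 0.75 × 0.6 × 480 × (0.707 × 14) = 2138 N/mm.
2026 ≤ 2138 → adequate.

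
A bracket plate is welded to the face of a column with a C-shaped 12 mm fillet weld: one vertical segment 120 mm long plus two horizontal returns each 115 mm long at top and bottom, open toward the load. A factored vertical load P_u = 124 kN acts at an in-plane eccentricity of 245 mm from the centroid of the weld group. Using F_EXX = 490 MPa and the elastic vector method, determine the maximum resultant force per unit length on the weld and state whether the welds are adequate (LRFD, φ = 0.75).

Total weld length L_w = 350 mm. Treat welds as unit-width lines.
Centroid: x̄ = 2×115×57.5 / 350 = 37.79 mm from the vertical weld.
Polar moment about centroid: J = I_x + I_y = [120³/12 + 2×115×60²] + [120×37.79² + 2(115³/12 + 115×19.71²)] = 1486000 mm³.
Direct shear f_v = P/L_w = 124×10³ / 350 = 354.3 N/mm (vertical).
Torsion M = P·e = 124×10³ × 245 = 30380000 N·mm.
Critical point at (x, y) = (77.21, 60) from centroid. f_tx = M·y/J = 1226 N/mm; f_ty = M·x/J = 1578 N/mm.
Resultant f_max = √[f_tx² + (f_v + f_ty)²] = √[1226² + (354.3 + 1578)²] = 2289 N/mm.
Capacity per unit length: φr_n = 0.75 × 0.6 × 490 × (0.707 × 12) = 1871 N/mm.
2289 > 1871 → NOT adequate.

f_max ≈ 2290 N/mm; NOT adequate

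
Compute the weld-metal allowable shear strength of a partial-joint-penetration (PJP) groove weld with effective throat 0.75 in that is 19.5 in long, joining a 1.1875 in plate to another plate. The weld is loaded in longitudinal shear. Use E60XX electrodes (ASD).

R_n/Ω ≈ 263 kip

E60XX → F_EXX = 60 ksi.
Effective throat (given) t_e = 0.75 in.
A_we = 0.75 × 19.5 = 14.62 in².
F_nw = 0.6 F_EXX = 36 ksi.
R_n/Ω = (36 × 14.62) / 2.0 = 263.2 kip.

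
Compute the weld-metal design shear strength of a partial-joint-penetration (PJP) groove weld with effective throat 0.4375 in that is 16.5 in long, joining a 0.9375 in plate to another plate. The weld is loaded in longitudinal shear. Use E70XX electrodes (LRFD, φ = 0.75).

E70XX → F_EXX = 70 ksi.
Effective throat (given) t_e = 0.4375 in.
A_we = 0.4375 × 16.5 = 7.219 in².
F_nw = 0.6 F_EXX = 42 ksi.
φR_n = 0.75 × 42 × 7.219 = 227.4 kip.

φR_n ≈ 227 kip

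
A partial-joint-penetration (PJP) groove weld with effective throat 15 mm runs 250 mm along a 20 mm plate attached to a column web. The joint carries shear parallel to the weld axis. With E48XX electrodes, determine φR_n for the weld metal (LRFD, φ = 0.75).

φR_n ≈ 810 kN

E48XX → F_EXX = 480 MPa.
Effective throat (given) t_e = 15 mm.
A_we = 15 × 250 = 3750 mm².
F_nw = 0.6 F_EXX = 288 MPa.
φR_n = 0.75 × 288 × 3750 × 10⁻³ = 810 kN.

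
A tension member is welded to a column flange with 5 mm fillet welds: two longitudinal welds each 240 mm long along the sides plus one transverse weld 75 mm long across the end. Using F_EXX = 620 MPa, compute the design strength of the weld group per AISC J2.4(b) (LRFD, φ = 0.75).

t_e = 0.707 × 5 = 3.535 mm.
R_nwl = 0.6 × 620 × 3.535 × 480 × 10⁻³ = 631.2 kN (longitudinal, 2 welds).
R_nwt = 0.6 × 620 × 3.535 × 75 × 10⁻³ = 98.63 kN (transverse, base value).
(i) R_nwl + R_nwt = 729.8 kN; (ii) 0.85 R_nwl + 1.5 R_nwt = 684.5 kN.
R_n = max = 729.8 kN [governs: (i)]; φR_n = 547.4 kN.

φR_n ≈ 547 kN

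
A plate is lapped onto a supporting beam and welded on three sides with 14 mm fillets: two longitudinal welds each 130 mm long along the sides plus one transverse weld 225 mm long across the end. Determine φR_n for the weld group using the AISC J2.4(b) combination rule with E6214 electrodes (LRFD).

E62XX → F_EXX = 620 MPa.
t_e = 0.707 × 14 = 9.898 mm.
R_nwl = 0.6 × 620 × 9.898 × 260 × 10⁻³ = 957.3 kN (longitudinal, 2 welds).
R_nwt = 0.6 × 620 × 9.898 × 225 × 10⁻³ = 828.5 kN (transverse, base value).
(i) R_nwl + R_nwt = 1786 kN; (ii) 0.85 R_nwl + 1.5 R_nwt = 2056 kN.
R_n = max = 2056 kN [governs: (ii)]; φR_n = 1542 kN.

φR_n ≈ 1540 kN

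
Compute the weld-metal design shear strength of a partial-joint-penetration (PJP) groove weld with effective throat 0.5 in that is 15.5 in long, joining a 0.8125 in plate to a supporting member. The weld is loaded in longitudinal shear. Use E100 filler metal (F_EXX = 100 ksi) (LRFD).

φR_n ≈ 349 kip

Effective throat (given) t_e = 0.5 in.
A_we = 0.5 × 15.5 = 7.75 in².
F_nw = 0.6 F_EXX = 60 ksi.
φR_n = 0.75 × 60 × 7.75 = 348.8 kip.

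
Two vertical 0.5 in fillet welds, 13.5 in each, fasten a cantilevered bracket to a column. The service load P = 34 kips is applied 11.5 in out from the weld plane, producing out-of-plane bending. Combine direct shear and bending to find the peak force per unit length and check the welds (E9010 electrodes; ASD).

f_max ≈ 6.56 kip/in; adequate

E90XX → F_EXX = 90 ksi.
L_w = 2 × 13.5 = 27 in; section modulus (unit throat) S = 2 × L²/6 = 60.75 in².
Direct shear f_v = P/L_w = 34/27 = 1.259 kip/in.
Moment M = P × e = 34 × 11.5 = 391 kip·in; bending f_b = M/S = 6.436 kip/in.
f_max = √(f_v² + f_b²) = √(1.259² + 6.436²) = 6.558 kip/in.
r_n/Ω = (1/2.0) × 0.6 × 90 × (0.707 × 0.5) = 9.544 kip/in → adequate.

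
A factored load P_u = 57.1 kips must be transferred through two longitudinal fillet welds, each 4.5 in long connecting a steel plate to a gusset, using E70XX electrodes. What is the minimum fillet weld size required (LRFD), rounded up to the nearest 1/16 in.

w = 5/16 in

E70XX → F_EXX = 70 ksi.
Total weld length L = 9 in.
Required throat t_e = P_u / (φ × 0.6 F_EXX × L) = 57.1 / (0.75 × 0.6 × 70 × 9) = 0.2014 in.
Required leg w = t_e / 0.707 = 0.2849 in → use 5/16 in.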